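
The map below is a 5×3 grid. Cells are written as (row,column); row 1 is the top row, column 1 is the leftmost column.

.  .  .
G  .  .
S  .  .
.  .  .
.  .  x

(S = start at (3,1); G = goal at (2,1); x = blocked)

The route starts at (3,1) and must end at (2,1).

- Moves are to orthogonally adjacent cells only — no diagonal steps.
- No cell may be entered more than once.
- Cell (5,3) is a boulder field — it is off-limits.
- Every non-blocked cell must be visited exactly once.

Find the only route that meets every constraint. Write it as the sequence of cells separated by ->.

Need to visit all 14 open cells exactly once, starting at (3,1) and ending at (2,1).
Route from (3,1): down 2 to (5,1), right 1 to (5,2), up 1 to (4,2), right 1 to (4,3), up 1 to (3,3), left 1 to (3,2), up 1 to (2,2), right 1 to (2,3), up 1 to (1,3), left 2 to (1,1), down 1 to (2,1) — 13 moves in all.
Check: all 14 open cells covered.

(3,1) -> (4,1) -> (5,1) -> (5,2) -> (4,2) -> (4,3) -> (3,3) -> (3,2) -> (2,2) -> (2,3) -> (1,3) -> (1,2) -> (1,1) -> (2,1)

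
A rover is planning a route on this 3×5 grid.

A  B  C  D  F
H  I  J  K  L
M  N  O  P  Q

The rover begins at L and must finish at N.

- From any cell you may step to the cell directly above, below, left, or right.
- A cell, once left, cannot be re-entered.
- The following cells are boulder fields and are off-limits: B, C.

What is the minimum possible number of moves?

4

The Manhattan distance from L to N is |2−3| + |5−2| = 4, so at least 4 moves are needed.
A route of 4 moves achieves this: L → Q → P → O → N.
Since 4 matches the lower bound, it is optimal.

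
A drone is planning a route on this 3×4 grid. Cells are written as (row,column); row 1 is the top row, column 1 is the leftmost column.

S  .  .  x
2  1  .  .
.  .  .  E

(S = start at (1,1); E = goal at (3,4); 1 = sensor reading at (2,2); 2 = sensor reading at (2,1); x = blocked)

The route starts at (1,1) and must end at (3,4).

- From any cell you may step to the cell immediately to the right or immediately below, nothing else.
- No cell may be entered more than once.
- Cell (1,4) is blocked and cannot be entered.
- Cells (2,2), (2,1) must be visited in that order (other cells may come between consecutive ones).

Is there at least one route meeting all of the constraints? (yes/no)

no

(2,1) lies to the left of (2,2), so going from (2,2) to (2,1) would need a leftward move — but moves only go right/down, so (2,2) cannot be visited before (2,1).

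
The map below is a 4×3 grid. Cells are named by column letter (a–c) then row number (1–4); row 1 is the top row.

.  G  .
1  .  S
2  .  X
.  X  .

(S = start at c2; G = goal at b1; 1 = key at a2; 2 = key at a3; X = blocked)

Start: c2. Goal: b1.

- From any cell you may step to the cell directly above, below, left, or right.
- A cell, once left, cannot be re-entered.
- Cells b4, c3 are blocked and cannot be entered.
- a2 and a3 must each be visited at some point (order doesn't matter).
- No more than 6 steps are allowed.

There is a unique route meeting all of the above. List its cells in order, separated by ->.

c2 -> b2 -> b3 -> a3 -> a2 -> a1 -> b1

The budget equals the shortest possible length, so every move has to be on a shortest route through the required cells.
Route from c2: left to b2, down to b3, left to a3, 2× up (reaching a1), right to b1 — 6 moves in all.
Check: all required cells visited; 6 ≤ 6 moves.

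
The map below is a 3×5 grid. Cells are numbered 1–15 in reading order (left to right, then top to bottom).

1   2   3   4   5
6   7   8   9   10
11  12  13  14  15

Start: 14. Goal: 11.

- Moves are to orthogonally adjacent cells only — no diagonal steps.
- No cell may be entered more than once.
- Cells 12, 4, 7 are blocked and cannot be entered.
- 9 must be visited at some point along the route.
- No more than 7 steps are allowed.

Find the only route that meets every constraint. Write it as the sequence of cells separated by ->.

Any route must reach 9 and still end at 11 within 7 moves, so the order of the required stops is forced.
Route from 14: up to 9, left to 8, up to 3, 2× left (reaching 1), 2× down (reaching 11) — 7 moves in all.
Check: all required cells visited; 7 ≤ 7 moves.

14 -> 9 -> 8 -> 3 -> 2 -> 1 -> 6 -> 11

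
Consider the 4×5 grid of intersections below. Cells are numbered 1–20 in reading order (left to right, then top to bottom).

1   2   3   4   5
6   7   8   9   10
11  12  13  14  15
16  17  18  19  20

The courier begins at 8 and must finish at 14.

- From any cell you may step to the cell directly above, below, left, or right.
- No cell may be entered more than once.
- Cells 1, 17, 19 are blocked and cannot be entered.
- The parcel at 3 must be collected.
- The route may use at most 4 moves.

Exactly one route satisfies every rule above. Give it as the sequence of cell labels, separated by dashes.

Any route must reach 3 and still end at 14 within 4 moves, so the order of the required stops is forced.
Route from 8: up 1 to 3, right 1 to 4, down 2 to 14 — 4 moves in all.
Check: all required cells visited; 4 ≤ 4 moves.

8 - 3 - 4 - 9 - 14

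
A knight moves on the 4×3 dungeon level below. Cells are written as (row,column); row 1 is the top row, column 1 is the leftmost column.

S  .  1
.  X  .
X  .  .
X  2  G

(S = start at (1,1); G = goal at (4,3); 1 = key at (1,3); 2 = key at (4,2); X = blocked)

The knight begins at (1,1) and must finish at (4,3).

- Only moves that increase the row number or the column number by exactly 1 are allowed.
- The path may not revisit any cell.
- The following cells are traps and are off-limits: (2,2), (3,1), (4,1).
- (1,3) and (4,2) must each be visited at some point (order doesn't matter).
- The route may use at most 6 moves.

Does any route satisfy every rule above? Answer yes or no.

no

(4,2) is below but to the left of (1,3): going (1,3) → (4,2) would need a leftward move and (4,2) → (1,3) an upward move, so no right/down-only route can visit both required cells.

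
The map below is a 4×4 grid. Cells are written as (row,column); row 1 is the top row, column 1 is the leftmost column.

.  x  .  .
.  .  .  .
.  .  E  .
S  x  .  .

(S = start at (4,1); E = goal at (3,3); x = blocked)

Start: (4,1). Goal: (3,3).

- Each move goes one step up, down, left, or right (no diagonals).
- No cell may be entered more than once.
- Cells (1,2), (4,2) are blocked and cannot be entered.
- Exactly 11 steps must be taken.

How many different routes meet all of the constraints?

2

Need simple routes of exactly 11 moves from (4,1) to (3,3) (Manhattan distance 3, so 4 moves are spent on a detour and 4 undoing it).
Enumerating: (4,1) (3,1) (2,1) (2,2) (2,3) (1,3) (1,4) (2,4) (3,4) (4,4) (4,3) (3,3) | (4,1) (3,1) (3,2) (2,2) (2,3) (1,3) (1,4) (2,4) (3,4) (4,4) (4,3) (3,3).
That gives 2 routes.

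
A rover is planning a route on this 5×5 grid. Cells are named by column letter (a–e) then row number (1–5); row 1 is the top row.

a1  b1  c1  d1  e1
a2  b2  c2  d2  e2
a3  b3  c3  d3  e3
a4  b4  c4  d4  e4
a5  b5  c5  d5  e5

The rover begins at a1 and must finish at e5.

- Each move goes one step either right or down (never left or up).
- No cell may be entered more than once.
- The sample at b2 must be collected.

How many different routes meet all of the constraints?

40

A right/down-only route from a1 to e5 makes exactly 4 down-moves and 4 right-moves in some order.
With no other constraints that would be C(8,4) = 70 routes.
Split at b2 and multiply the segment counts: a1→b2: 2; b2→e5: 20; product = 40.
That gives 40 routes.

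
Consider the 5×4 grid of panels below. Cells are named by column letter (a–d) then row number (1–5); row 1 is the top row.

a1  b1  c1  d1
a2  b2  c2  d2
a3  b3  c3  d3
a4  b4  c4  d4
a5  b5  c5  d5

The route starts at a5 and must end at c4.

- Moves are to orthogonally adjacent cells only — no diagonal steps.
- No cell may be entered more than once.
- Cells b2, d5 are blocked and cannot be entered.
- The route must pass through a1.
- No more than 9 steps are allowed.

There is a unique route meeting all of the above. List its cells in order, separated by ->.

Any route must reach a1 and still end at c4 within 9 moves, so the order of the required stops is forced.
Route from a5: 4× up (reaching a1), 2× right (reaching c1), 3× down (reaching c4) — 9 moves in all.
Check: all required cells visited; 9 ≤ 9 moves.

a5 -> a4 -> a3 -> a2 -> a1 -> b1 -> c1 -> c2 -> c3 -> c4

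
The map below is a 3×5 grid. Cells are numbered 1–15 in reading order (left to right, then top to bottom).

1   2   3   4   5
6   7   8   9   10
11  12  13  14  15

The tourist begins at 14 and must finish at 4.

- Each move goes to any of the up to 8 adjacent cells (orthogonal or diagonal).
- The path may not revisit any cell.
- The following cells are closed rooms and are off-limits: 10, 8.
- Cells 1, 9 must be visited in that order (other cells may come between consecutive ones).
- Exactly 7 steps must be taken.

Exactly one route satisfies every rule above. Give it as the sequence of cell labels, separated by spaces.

14 13 7 1 2 3 9 4

The waypoints must appear in the order 1, 9, with no cell reused.
Route from 14: left 1 to 13, up-left 2 to 1, right 2 to 3, down-right 1 to 9, up 1 to 4 — 7 moves in all.
Check: order respected (1 at step 3, 9 at step 6); 7 moves as required.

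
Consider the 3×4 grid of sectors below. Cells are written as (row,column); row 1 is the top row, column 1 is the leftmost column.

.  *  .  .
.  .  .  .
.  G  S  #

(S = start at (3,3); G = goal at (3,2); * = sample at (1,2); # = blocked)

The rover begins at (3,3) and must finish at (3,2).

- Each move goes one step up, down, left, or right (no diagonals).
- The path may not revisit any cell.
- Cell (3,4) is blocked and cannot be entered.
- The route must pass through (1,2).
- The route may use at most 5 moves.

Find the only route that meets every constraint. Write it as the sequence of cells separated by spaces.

(3,3) (2,3) (1,3) (1,2) (2,2) (3,2)

The budget equals the shortest possible length, so every move has to be on a shortest route through the required cells.
Route from (3,3): up 2 to (1,3), left 1 to (1,2), down 2 to (3,2) — 5 moves in all.
Check: all required cells visited; 5 ≤ 5 moves.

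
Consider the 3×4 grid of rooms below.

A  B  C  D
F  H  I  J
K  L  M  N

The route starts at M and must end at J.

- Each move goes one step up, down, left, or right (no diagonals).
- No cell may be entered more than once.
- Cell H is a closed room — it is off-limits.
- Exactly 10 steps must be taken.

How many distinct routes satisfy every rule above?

0

Need simple routes of exactly 10 moves from M to J (Manhattan distance 2, so 4 moves are spent on a detour and 4 undoing it).
No route satisfies every constraint, so the count is 0.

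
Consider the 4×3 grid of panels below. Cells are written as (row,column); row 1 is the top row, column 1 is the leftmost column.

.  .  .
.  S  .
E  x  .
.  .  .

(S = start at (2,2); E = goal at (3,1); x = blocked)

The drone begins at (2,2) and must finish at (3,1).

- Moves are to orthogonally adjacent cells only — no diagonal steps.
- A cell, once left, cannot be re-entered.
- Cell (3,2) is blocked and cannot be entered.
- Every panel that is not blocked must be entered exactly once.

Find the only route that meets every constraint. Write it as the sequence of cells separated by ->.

Need to visit all 11 open cells exactly once, starting at (2,2) and ending at (3,1).
Cell (1,3) has only two open neighbours ((2,3) and (1,2)), so the path must pass straight through it: one of those is the cell it's entered from and the other is where it exits.
Route from (2,2): left 1 to (2,1), up 1 to (1,1), right 2 to (1,3), down 3 to (4,3), left 2 to (4,1), up 1 to (3,1) — 10 moves in all.
Check: all 11 open cells covered.

(2,2) -> (2,1) -> (1,1) -> (1,2) -> (1,3) -> (2,3) -> (3,3) -> (4,3) -> (4,2) -> (4,1) -> (3,1)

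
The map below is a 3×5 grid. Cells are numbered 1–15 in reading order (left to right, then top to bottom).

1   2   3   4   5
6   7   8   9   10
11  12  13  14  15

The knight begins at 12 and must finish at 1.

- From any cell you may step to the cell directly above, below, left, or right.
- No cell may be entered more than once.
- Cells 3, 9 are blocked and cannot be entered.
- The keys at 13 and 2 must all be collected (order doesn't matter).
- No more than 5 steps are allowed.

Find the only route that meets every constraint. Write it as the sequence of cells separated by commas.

The budget equals the shortest possible length, so every move has to be on a shortest route through the required cells.
Route from 12: right to 13, up to 8, left to 7, up to 2, left to 1 — 5 moves in all.
Check: all required cells visited; 5 ≤ 5 moves.

12, 13, 8, 7, 2, 1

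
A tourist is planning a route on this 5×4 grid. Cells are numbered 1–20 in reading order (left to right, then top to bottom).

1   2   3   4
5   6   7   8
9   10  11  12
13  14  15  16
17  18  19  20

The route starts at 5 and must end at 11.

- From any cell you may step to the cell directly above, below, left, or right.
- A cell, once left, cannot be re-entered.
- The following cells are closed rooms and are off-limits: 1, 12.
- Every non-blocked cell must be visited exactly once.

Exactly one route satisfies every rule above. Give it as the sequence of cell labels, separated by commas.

Need to visit all 18 open cells exactly once, starting at 5 and ending at 11.
Cell 20 has only two open neighbours (16 and 19), so the path must pass straight through it: one of those is the cell it's entered from and the other is where it exits.
Route from 5: 3× down (reaching 17), 3× right (reaching 20), up to 16, 2× left (reaching 14), 3× up (reaching 2), 2× right (reaching 4), down to 8, left to 7, down to 11 — 17 moves in all.
Check: all 18 open cells covered.

5, 9, 13, 17, 18, 19, 20, 16, 15, 14, 10, 6, 2, 3, 4, 8, 7, 11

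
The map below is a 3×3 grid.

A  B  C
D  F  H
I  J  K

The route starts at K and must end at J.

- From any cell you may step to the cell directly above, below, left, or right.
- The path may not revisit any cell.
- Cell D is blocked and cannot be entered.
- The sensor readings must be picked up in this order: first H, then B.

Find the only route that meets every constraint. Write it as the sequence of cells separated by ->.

The waypoints must appear in the order H, B, with no cell reused.
Route from K: up 2 to C, left 1 to B, down 2 to J — 5 moves in all.
Check: order respected (H at step 1, B at step 3).

K -> H -> C -> B -> F -> J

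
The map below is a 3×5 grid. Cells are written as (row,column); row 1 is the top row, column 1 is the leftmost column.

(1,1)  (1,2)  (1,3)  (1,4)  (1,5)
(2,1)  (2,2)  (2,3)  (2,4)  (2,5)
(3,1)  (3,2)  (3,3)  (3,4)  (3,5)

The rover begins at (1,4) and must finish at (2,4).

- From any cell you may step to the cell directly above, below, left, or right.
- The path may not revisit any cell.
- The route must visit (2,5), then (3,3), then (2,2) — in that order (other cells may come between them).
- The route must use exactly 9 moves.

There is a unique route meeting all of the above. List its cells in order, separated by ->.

(1,4) -> (1,5) -> (2,5) -> (3,5) -> (3,4) -> (3,3) -> (3,2) -> (2,2) -> (2,3) -> (2,4)

The waypoints must appear in the order (2,5), (3,3), (2,2), with no cell reused.
Route from (1,4): right 1 to (1,5), down 2 to (3,5), left 3 to (3,2), up 1 to (2,2), right 2 to (2,4) — 9 moves in all.
Check: order respected ((2,5) at step 2, (3,3) at step 5, (2,2) at step 7); 9 moves as required.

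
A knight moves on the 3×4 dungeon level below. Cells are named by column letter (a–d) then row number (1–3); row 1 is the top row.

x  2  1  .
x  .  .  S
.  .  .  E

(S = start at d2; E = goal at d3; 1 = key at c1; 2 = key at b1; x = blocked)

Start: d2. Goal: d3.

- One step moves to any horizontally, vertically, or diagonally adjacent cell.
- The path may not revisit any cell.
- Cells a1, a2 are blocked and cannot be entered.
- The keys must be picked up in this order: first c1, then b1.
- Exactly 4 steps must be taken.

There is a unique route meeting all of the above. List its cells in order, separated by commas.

d2, c1, b1, c2, d3

The waypoints must appear in the order c1, b1, with no cell reused.
Route from d2: up-left to c1, left to b1, 2× down-right (reaching d3) — 4 moves in all.
Check: order respected (1 at step 1, 2 at step 2); 4 moves as required.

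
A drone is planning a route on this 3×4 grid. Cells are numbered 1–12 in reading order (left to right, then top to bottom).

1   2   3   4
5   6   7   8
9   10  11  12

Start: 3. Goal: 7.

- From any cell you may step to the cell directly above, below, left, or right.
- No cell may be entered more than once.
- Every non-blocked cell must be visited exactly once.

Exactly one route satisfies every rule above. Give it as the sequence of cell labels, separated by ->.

3 -> 4 -> 8 -> 12 -> 11 -> 10 -> 9 -> 5 -> 1 -> 2 -> 6 -> 7

Need to visit all 12 open cells exactly once, starting at 3 and ending at 7.
Cell 4 has only two open neighbours (8 and 3), so the path must pass straight through it: one of those is the cell it's entered from and the other is where it exits.
Route from 3: right 1 to 4, down 2 to 12, left 3 to 9, up 2 to 1, right 1 to 2, down 1 to 6, right 1 to 7 — 11 moves in all.
Check: all 12 open cells covered.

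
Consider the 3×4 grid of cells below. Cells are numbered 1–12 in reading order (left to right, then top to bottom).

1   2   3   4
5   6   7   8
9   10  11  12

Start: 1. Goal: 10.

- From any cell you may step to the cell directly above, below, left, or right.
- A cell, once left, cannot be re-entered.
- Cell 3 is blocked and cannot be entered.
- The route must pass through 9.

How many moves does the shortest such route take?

Any route passes through 9 somewhere between 1 and 10. Summing Manhattan distances along the two legs (1 → 9 → 10) gives a lower bound of 2 + 1 = 3 moves.
A route of 3 moves achieves this: 1 → 5 → 9 → 10.
Since 3 matches the lower bound, it is optimal.

3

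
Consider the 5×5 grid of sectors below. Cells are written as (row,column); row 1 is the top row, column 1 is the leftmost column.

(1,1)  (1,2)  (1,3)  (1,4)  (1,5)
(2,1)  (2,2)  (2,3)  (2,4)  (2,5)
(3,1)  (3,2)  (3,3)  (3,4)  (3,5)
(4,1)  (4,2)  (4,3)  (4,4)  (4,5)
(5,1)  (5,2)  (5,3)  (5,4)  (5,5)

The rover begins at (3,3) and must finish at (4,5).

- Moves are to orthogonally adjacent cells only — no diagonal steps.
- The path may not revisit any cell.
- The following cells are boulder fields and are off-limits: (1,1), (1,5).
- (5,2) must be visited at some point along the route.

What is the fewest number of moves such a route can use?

7

Any route passes through (5,2) somewhere between (3,3) and (4,5). Summing Manhattan distances along the two legs ((3,3) → (5,2) → (4,5)) gives a lower bound of 3 + 4 = 7 moves.
A route of 7 moves achieves this: (3,3) → (4,3) → (4,2) → (5,2) → (5,3) → (5,4) → (4,4) → (4,5).
Since 7 matches the lower bound, it is optimal.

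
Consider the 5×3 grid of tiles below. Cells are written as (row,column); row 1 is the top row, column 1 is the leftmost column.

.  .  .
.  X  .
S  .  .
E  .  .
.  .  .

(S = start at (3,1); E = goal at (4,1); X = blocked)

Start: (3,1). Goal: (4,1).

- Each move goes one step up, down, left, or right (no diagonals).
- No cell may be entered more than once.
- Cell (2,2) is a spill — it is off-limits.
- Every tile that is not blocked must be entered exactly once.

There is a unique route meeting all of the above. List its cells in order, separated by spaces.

(3,1) (2,1) (1,1) (1,2) (1,3) (2,3) (3,3) (3,2) (4,2) (4,3) (5,3) (5,2) (5,1) (4,1)

Need to visit all 14 open cells exactly once, starting at (3,1) and ending at (4,1).
Cell (2,3) has only two open neighbours ((1,3) and (3,3)), so the path must pass straight through it: one of those is the cell it's entered from and the other is where it exits.
Route from (3,1): up 2 to (1,1), right 2 to (1,3), down 2 to (3,3), left 1 to (3,2), down 1 to (4,2), right 1 to (4,3), down 1 to (5,3), left 2 to (5,1), up 1 to (4,1) — 13 moves in all.
Check: all 14 open cells covered.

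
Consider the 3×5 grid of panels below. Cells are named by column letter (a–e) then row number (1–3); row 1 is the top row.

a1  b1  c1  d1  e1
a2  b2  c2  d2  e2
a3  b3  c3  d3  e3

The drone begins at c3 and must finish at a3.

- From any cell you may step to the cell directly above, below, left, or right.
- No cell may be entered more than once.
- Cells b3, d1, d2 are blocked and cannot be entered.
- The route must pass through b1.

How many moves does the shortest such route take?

6

Any route passes through b1 somewhere between c3 and a3. Summing Manhattan distances along the two legs (c3 → b1 → a3) gives a lower bound of 3 + 3 = 6 moves.
A route of 6 moves achieves this: c3 → c2 → c1 → b1 → b2 → a2 → a3.
Since 6 matches the lower bound, it is optimal.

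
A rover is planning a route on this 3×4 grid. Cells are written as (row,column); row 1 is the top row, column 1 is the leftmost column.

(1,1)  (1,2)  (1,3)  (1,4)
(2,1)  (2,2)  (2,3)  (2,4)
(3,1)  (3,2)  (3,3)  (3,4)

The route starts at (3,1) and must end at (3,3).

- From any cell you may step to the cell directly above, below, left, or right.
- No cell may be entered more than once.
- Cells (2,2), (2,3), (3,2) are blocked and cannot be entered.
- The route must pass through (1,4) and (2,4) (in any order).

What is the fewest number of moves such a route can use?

8

Any route passes through (1,4) and (2,4) in some order between (3,1) and (3,3). Summing Manhattan distances along each leg and taking the cheapest ordering ((3,1) → (1,4) → (2,4) → (3,3)) gives a lower bound of 5 + 1 + 2 = 8 moves.
A route of 8 moves achieves this: (3,1) → (2,1) → (1,1) → (1,2) → (1,3) → (1,4) → (2,4) → (3,4) → (3,3).
Since 8 matches the lower bound, it is optimal.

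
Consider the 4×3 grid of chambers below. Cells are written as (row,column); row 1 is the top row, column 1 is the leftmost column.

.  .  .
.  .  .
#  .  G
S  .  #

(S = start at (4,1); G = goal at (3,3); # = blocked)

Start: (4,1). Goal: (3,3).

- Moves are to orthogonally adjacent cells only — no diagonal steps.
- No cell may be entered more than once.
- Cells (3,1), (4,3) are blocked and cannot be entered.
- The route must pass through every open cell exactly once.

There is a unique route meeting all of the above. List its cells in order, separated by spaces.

(4,1) (4,2) (3,2) (2,2) (2,1) (1,1) (1,2) (1,3) (2,3) (3,3)

Need to visit all 10 open cells exactly once, starting at (4,1) and ending at (3,3).
Route from (4,1): right to (4,2), 2× up (reaching (2,2)), left to (2,1), up to (1,1), 2× right (reaching (1,3)), 2× down (reaching (3,3)) — 9 moves in all.
Check: all 10 open cells covered.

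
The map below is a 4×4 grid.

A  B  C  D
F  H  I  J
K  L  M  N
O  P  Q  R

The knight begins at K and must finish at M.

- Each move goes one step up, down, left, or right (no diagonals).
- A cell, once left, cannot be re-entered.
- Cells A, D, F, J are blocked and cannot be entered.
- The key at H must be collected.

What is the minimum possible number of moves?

Any route passes through H somewhere between K and M. Summing Manhattan distances along the two legs (K → H → M) gives a lower bound of 2 + 2 = 4 moves.
A route of 4 moves achieves this: K → L → H → I → M.
Since 4 matches the lower bound, it is optimal.

4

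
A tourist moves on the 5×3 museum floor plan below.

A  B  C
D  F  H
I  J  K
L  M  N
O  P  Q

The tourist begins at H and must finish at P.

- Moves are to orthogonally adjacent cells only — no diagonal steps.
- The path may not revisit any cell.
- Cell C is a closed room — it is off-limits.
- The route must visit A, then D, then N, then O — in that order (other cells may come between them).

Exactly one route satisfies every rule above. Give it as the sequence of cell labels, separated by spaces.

The waypoints must appear in the order A, D, N, O, with no cell reused.
Route from H: left 1 to F, up 1 to B, left 1 to A, down 2 to I, right 2 to K, down 1 to N, left 2 to L, down 1 to O, right 1 to P — 12 moves in all.
Check: order respected (A at step 3, D at step 4, N at step 8, O at step 11).

H F B A D I J K N M L O P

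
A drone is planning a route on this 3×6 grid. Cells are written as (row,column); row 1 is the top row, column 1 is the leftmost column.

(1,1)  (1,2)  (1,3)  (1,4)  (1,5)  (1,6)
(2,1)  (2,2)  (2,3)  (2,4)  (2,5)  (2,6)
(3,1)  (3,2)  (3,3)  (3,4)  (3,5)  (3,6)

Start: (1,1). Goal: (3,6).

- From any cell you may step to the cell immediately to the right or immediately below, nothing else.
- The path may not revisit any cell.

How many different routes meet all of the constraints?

A right/down-only route from (1,1) to (3,6) makes exactly 2 down-moves and 5 right-moves in some order.
With no other constraints that would be C(7,2) = 21 routes.
That gives 21 routes.

21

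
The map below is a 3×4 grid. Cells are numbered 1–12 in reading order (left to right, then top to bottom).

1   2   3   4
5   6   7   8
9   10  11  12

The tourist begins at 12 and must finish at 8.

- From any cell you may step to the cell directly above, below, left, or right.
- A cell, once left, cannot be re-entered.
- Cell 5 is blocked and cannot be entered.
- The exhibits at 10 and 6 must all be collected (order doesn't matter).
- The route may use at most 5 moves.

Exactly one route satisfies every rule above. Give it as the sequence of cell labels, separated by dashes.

Any route must reach 10 and 6 and still end at 8 within 5 moves, so the order of the required stops is forced.
Route from 12: left 2 to 10, up 1 to 6, right 2 to 8 — 5 moves in all.
Check: all required cells visited; 5 ≤ 5 moves.

12 - 11 - 10 - 6 - 7 - 8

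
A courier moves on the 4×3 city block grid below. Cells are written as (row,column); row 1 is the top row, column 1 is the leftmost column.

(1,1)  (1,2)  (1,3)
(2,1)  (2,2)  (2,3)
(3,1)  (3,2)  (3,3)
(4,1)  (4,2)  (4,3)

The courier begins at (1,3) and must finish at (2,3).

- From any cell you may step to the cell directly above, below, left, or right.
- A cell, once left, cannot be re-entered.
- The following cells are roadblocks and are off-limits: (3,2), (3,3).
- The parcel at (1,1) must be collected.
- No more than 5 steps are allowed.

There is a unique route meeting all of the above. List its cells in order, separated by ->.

(1,3) -> (1,2) -> (1,1) -> (2,1) -> (2,2) -> (2,3)

The 5-move cap with required stops at (1,1) leaves no slack for detours.
Route from (1,3): left 2 to (1,1), down 1 to (2,1), right 2 to (2,3) — 5 moves in all.
Check: all required cells visited; 5 ≤ 5 moves.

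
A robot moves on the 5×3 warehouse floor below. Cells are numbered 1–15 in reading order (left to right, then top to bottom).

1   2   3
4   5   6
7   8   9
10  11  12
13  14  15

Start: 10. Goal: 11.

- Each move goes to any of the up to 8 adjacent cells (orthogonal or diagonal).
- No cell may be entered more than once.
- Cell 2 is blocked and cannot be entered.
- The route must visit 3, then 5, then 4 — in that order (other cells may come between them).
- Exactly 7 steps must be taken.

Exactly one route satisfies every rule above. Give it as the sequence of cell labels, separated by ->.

The waypoints must appear in the order 3, 5, 4, with no cell reused.
Route from 10: up-right 2 to 6, up 1 to 3, down-left 1 to 5, left 1 to 4, down 1 to 7, down-right 1 to 11 — 7 moves in all.
Check: order respected (3 at step 3, 5 at step 4, 4 at step 5); 7 moves as required.

10 -> 8 -> 6 -> 3 -> 5 -> 4 -> 7 -> 11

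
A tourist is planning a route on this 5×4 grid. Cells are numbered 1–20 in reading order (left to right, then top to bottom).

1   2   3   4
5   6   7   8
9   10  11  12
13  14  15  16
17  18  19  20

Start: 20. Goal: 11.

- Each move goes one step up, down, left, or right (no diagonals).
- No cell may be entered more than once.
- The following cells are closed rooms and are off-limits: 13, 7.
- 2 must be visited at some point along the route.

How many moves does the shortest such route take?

Any route passes through 2 somewhere between 20 and 11. Summing Manhattan distances along the two legs (20 → 2 → 11) gives a lower bound of 6 + 3 = 9 moves.
A route of 9 moves achieves this: 20 → 16 → 12 → 8 → 4 → 3 → 2 → 6 → 10 → 11.
Since 9 matches the lower bound, it is optimal.

9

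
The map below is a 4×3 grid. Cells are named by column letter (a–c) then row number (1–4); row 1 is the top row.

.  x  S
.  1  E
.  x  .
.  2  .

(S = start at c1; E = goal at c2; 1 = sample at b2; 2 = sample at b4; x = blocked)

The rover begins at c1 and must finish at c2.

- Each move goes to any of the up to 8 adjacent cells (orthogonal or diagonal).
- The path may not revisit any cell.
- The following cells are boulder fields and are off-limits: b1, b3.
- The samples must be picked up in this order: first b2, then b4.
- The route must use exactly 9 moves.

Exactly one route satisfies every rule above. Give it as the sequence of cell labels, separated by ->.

c1 -> b2 -> a1 -> a2 -> a3 -> a4 -> b4 -> c4 -> c3 -> c2

The waypoints must appear in the order b2, b4, with no cell reused.
Route from c1: down-left to b2, up-left to a1, 3× down (reaching a4), 2× right (reaching c4), 2× up (reaching c2) — 9 moves in all.
Check: order respected (1 at step 1, 2 at step 6); 9 moves as required.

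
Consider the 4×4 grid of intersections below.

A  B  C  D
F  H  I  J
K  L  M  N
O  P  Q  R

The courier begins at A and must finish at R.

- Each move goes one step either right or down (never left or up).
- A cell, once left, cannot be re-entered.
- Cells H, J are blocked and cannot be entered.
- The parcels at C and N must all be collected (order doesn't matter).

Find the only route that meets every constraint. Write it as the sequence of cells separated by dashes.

A - B - C - I - M - N - R

Moves only go right or down, so the column and row indices never decrease.
Route from A: 2× right (reaching C), 2× down (reaching M), right to N, down to R — 6 moves in all.
Check: all required cells visited.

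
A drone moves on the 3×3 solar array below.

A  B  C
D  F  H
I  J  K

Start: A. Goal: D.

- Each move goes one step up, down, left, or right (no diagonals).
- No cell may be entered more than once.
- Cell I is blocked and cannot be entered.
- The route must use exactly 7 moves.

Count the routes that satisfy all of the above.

1

Need simple routes of exactly 7 moves from A to D (Manhattan distance 1, so 3 moves are spent on a detour and 3 undoing it).
Enumerating: A B C H K J F D.
That gives 1 route.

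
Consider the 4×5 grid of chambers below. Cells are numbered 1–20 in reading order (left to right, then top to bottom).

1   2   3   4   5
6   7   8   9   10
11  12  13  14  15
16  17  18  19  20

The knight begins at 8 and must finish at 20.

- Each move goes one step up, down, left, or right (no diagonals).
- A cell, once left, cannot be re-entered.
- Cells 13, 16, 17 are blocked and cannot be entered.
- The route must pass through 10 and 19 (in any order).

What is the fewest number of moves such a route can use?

Any route passes through 10 and 19 in some order between 8 and 20. Summing Manhattan distances along each leg and taking the cheapest ordering (8 → 10 → 19 → 20) gives a lower bound of 2 + 3 + 1 = 6 moves.
A route of 6 moves achieves this: 8 → 9 → 10 → 15 → 14 → 19 → 20.
Since 6 matches the lower bound, it is optimal.

6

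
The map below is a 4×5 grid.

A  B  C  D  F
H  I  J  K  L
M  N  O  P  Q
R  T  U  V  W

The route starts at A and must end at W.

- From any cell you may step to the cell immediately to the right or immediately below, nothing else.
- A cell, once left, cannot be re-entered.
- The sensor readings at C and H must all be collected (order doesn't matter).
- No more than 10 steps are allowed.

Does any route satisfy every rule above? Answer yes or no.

no

H is below but to the left of C: going C → H would need a leftward move and H → C an upward move, so no right/down-only route can visit both required cells.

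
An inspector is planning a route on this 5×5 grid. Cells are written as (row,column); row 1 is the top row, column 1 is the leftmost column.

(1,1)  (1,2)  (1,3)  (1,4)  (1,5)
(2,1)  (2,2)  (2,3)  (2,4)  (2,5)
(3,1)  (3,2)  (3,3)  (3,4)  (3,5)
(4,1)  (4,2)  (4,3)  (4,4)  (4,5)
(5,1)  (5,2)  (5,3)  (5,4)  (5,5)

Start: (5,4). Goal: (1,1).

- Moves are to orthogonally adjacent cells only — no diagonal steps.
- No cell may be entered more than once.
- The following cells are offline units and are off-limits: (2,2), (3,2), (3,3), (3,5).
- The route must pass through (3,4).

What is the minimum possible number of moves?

7

Any route passes through (3,4) somewhere between (5,4) and (1,1). Summing Manhattan distances along the two legs ((5,4) → (3,4) → (1,1)) gives a lower bound of 2 + 5 = 7 moves.
A route of 7 moves achieves this: (5,4) → (4,4) → (3,4) → (2,4) → (1,4) → (1,3) → (1,2) → (1,1).
Since 7 matches the lower bound, it is optimal.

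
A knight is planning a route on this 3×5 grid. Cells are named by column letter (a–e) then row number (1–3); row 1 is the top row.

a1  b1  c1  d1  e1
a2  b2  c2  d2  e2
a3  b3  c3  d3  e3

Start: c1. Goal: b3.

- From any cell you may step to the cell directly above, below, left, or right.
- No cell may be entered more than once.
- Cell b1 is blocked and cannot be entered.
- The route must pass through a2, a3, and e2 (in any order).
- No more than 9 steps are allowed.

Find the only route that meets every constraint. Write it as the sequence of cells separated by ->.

The budget equals the shortest possible length, so every move has to be on a shortest route through the required cells.
Route from c1: 2× right (reaching e1), down to e2, 4× left (reaching a2), down to a3, right to b3 — 9 moves in all.
Check: all required cells visited; 9 ≤ 9 moves.

c1 -> d1 -> e1 -> e2 -> d2 -> c2 -> b2 -> a2 -> a3 -> b3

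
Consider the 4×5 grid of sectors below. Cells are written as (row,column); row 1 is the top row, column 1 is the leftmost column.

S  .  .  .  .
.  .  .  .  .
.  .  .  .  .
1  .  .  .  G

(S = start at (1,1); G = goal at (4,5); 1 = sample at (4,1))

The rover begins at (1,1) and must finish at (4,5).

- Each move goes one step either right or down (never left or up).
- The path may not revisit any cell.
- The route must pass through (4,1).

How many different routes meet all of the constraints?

1

A right/down-only route from (1,1) to (4,5) makes exactly 3 down-moves and 4 right-moves in some order.
With no other constraints that would be C(7,3) = 35 routes.
Split at (4,1) and multiply the segment counts: (1,1)→(4,1): 1; (4,1)→(4,5): 1; product = 1.
That gives 1 route.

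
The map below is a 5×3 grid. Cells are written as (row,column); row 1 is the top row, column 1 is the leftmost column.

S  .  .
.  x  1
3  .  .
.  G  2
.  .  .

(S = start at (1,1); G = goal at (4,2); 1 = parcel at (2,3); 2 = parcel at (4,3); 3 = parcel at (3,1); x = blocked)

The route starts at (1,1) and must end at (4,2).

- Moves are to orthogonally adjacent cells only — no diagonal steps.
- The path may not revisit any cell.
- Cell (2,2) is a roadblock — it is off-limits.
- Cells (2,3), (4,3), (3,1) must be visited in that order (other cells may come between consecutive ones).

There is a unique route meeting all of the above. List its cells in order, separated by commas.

(1,1), (1,2), (1,3), (2,3), (3,3), (4,3), (5,3), (5,2), (5,1), (4,1), (3,1), (3,2), (4,2)

The waypoints must appear in the order (2,3), (4,3), (3,1), with no cell reused.
Route from (1,1): 2× right (reaching (1,3)), 4× down (reaching (5,3)), 2× left (reaching (5,1)), 2× up (reaching (3,1)), right to (3,2), down to (4,2) — 12 moves in all.
Check: order respected (1 at step 3, 2 at step 5, 3 at step 10).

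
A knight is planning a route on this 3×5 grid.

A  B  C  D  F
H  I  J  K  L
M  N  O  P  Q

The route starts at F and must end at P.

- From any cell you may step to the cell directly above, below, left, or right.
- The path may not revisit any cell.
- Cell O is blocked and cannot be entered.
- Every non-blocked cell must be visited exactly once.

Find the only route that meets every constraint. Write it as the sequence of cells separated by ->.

Need to visit all 14 open cells exactly once, starting at F and ending at P.
Cell N has only two open neighbours (I and M), so the path must pass straight through it: one of those is the cell it's entered from and the other is where it exits.
Route from F: 4× left (reaching A), 2× down (reaching M), right to N, up to I, 3× right (reaching L), down to Q, left to P — 13 moves in all.
Check: all 14 open cells covered.

F -> D -> C -> B -> A -> H -> M -> N -> I -> J -> K -> L -> Q -> P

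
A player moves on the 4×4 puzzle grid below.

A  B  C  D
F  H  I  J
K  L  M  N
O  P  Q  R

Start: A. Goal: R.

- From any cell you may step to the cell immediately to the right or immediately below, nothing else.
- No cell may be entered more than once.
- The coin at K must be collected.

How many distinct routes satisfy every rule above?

A right/down-only route from A to R makes exactly 3 down-moves and 3 right-moves in some order.
With no other constraints that would be C(6,3) = 20 routes.
Split at K and multiply the segment counts: A→K: 1; K→R: 4; product = 4.
That gives 4 routes.

4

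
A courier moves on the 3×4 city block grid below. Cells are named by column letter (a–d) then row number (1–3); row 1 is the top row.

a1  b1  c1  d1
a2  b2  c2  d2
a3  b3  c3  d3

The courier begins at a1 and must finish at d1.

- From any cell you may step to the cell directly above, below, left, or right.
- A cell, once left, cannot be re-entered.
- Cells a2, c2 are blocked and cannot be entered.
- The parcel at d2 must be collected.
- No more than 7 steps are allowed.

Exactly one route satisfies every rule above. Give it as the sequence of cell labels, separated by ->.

a1 -> b1 -> b2 -> b3 -> c3 -> d3 -> d2 -> d1

The 7-move cap with required stops at d2 leaves no slack for detours.
Route from a1: right to b1, 2× down (reaching b3), 2× right (reaching d3), 2× up (reaching d1) — 7 moves in all.
Check: all required cells visited; 7 ≤ 7 moves.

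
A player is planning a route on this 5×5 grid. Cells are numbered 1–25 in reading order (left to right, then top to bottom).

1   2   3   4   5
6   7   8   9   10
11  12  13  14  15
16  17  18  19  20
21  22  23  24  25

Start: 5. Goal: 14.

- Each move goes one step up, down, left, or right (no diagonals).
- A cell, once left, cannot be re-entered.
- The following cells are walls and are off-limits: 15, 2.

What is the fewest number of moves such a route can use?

The Manhattan distance from 5 to 14 is |1−3| + |5−4| = 3, so at least 3 moves are needed.
A route of 3 moves achieves this: 5 → 10 → 9 → 14.
Since 3 matches the lower bound, it is optimal.

3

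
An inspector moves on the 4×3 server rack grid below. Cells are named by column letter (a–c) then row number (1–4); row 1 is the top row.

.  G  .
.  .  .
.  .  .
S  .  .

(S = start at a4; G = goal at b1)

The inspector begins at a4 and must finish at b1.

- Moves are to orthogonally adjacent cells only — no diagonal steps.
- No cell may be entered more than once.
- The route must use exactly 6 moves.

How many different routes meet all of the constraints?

14

Need simple routes of exactly 6 moves from a4 to b1 (Manhattan distance 4, so 1 moves are spent on a detour and 1 undoing it).
Branch systematically from the start, pruning whenever the remaining move budget drops below the Manhattan distance to b1 or differs from it in parity. Grouping the completions by first move — via a3: 5; via b4: 9 — and summing: 5 + 9 = 14.
That gives 14 routes.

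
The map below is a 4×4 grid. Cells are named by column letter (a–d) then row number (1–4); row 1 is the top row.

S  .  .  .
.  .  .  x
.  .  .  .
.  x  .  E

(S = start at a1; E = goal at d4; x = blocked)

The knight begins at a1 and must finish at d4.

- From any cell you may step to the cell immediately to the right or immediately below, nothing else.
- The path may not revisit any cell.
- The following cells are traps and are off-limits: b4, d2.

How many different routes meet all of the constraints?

A right/down-only route from a1 to d4 makes exactly 3 down-moves and 3 right-moves in some order.
With no other constraints that would be C(6,3) = 20 routes.
Subtract routes through each blocked cell (inclusion–exclusion for overlaps): − through d2: 4 − through b4: 4 → 12.
That gives 12 routes.

12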